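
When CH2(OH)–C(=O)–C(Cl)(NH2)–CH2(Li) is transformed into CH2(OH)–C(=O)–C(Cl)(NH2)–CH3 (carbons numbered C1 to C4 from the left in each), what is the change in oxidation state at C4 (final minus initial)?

0

Before: C4 has 1 bond to C, 2 bonds to H, 1 bond to Li → oxidation state -3.
After: C4 has 1 bond to C, 3 bonds to H → oxidation state -3.
Δ = -3 − (-3) = 0, so no net redox change at C4.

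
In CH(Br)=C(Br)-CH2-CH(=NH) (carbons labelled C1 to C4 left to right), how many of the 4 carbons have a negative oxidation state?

1

Each bond to a more electronegative atom (O, N, halogen) counts +1, each bond to a less electronegative atom (H, metal, B, Si) counts −1, and each C–C bond counts 0. Tallying each carbon:
C1: 2C, 1H, 1Br → 0 − 1 + 1 = 0
C2: 3C, 1Br → 0 + 1 = +1
C3: 2C, 2H → 0 − 2 = -2
C4: 1C, 1H, 2N → 0 − 1 + 2 = +1
1 carbon (C3) meets the condition.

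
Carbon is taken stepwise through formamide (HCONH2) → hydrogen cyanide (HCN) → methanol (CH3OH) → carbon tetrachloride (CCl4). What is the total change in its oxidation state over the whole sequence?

+2

Carbon oxidation states along the series — formamide: +2, hydrogen cyanide: +2, methanol: -2, carbon tetrachloride: +4.
Net change = +4 − (+2) = +2.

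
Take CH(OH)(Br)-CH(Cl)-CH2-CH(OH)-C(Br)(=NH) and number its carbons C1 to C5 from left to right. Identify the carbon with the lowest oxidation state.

Tallying each carbon's bonds:
C1: 1C, 1H, 1O, 1Br → 0 − 1 + 1 + 1 = +1
C2: 2C, 1H, 1Cl → 0 − 1 + 1 = 0
C3: 2C, 2H → 0 − 2 = -2
C4: 2C, 1H, 1O → 0 − 1 + 1 = 0
C5: 1C, 2N, 1Br → 0 + 2 + 1 = +3
The most reduced carbon is C3 at -2.

C3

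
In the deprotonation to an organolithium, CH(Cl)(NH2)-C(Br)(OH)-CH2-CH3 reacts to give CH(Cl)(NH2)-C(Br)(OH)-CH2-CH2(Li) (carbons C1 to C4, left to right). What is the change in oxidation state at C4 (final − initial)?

0

Before: C4 has 1 bond to C, 3 bonds to H → oxidation state -3.
After: C4 has 1 bond to C, 2 bonds to H, 1 bond to Li → oxidation state -3.
Δ = -3 − (-3) = 0, so no net redox change at C4.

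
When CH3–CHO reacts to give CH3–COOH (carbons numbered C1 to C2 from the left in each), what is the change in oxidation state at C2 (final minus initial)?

+2

Before: C2 has 1 bond to C, 1 bond to H, 2 bonds to O → oxidation state +1.
After: C2 has 1 bond to C, 3 bonds to O → oxidation state +3.
Δ = +3 − (+1) = +2, so this is an oxidation at C2.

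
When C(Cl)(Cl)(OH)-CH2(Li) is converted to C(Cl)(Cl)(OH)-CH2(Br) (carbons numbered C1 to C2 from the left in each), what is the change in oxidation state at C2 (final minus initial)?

+2

Before: C2 has 1 bond to C, 2 bonds to H, 1 bond to Li → oxidation state -3.
After: C2 has 1 bond to C, 2 bonds to H, 1 bond to Br → oxidation state -1.
Δ = -1 − (-3) = +2, so this is an oxidation at C2.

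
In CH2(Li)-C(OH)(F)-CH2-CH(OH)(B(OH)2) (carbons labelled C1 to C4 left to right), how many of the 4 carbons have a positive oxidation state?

1

Assign +1 per bond to O/N/halogen, −1 per bond to H or an electropositive element, and 0 per bond to carbon. Tallying each carbon:
C1: 1C, 2H, 1Li → 0 − 2 − 1 = -3
C2: 2C, 1O, 1F → 0 + 1 + 1 = +2
C3: 2C, 2H → 0 − 2 = -2
C4: 1C, 1H, 1O, 1B → 0 − 1 + 1 − 1 = -1
1 carbon (C2) meets the condition.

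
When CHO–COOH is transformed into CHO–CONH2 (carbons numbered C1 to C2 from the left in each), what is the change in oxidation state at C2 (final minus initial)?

Before: C2 has 1 bond to C, 3 bonds to O → oxidation state +3.
After: C2 has 1 bond to C, 2 bonds to O, 1 bond to N → oxidation state +3.
Δ = +3 − (+3) = 0, so no net redox change at C2.

0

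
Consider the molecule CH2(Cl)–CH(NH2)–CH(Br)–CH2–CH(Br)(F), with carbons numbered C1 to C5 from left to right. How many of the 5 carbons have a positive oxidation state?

Tallying each carbon's bonds:
C1: 1C, 2H, 1Cl → 0 − 2 + 1 = -1
C2: 2C, 1H, 1N → 0 − 1 + 1 = 0
C3: 2C, 1H, 1Br → 0 − 1 + 1 = 0
C4: 2C, 2H → 0 − 2 = -2
C5: 1C, 1H, 1F, 1Br → 0 − 1 + 1 + 1 = +1
1 carbon (C5) meets the condition.

1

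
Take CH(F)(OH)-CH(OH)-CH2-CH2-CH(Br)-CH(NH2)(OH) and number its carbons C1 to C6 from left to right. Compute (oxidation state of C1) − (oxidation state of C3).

C1: 1C, 1H, 1O, 1F → 0 − 1 + 1 + 1 = +1
C3: 2C, 2H → 0 − 2 = -2
Difference: +1 − (-2) = +3.

+3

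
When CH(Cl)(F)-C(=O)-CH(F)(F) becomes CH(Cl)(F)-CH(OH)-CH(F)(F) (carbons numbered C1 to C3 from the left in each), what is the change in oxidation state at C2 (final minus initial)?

-2

Before: C2 has 2 bonds to C, 2 bonds to O → oxidation state +2.
After: C2 has 2 bonds to C, 1 bond to H, 1 bond to O → oxidation state 0.
Δ = 0 − (+2) = -2, so this is a reduction at C2.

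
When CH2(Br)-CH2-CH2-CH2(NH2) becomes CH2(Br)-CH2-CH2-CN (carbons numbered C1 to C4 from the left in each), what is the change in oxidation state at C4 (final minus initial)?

Before: C4 has 1 bond to C, 2 bonds to H, 1 bond to N → oxidation state -1.
After: C4 has 1 bond to C, 3 bonds to N → oxidation state +3.
Δ = +3 − (-1) = +4, so this is an oxidation at C4.

+4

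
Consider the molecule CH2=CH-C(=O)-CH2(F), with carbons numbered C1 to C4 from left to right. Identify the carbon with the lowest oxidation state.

C1

Tallying each carbon's bonds:
C1: 2C, 2H → 0 − 2 = -2
C2: 3C, 1H → 0 − 1 = -1
C3: 2C, 2O → 0 + 2 = +2
C4: 1C, 2H, 1F → 0 − 2 + 1 = -1
The most reduced carbon is C1 at -2.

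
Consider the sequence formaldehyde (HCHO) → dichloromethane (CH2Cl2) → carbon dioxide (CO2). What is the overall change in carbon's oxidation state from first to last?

Carbon oxidation states along the series — formaldehyde: 0, dichloromethane: 0, carbon dioxide: +4.
Net change = +4 − (0) = +4.

+4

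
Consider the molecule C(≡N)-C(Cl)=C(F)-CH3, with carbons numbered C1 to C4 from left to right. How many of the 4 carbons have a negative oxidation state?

Tallying each carbon's bonds:
C1: 1C, 3N → 0 + 3 = +3
C2: 3C, 1Cl → 0 + 1 = +1
C3: 3C, 1F → 0 + 1 = +1
C4: 1C, 3H → 0 − 3 = -3
1 carbon (C4) meets the condition.

1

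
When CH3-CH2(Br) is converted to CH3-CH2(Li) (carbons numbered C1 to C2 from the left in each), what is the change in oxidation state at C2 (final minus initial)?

Before: C2 has 1 bond to C, 2 bonds to H, 1 bond to Br → oxidation state -1.
After: C2 has 1 bond to C, 2 bonds to H, 1 bond to Li → oxidation state -3.
Δ = -3 − (-1) = -2, so this is a reduction at C2.

-2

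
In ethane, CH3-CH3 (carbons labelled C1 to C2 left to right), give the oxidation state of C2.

-3

Each bond to a more electronegative atom (O, N, halogen) counts +1, each bond to a less electronegative atom (H, metal, B, Si) counts −1, and each C–C bond counts 0.
C2 has one bond to H (-1), one bond to H (-1), one bond to H (-1), one bond to C (0).
Oxidation state = -1 − 1 − 1 + 0 = -3.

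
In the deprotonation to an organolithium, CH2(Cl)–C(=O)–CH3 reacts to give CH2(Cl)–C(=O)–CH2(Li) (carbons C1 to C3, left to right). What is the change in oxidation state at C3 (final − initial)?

Before: C3 has 1 bond to C, 3 bonds to H → oxidation state -3.
After: C3 has 1 bond to C, 2 bonds to H, 1 bond to Li → oxidation state -3.
Δ = -3 − (-3) = 0, so no net redox change at C3.

0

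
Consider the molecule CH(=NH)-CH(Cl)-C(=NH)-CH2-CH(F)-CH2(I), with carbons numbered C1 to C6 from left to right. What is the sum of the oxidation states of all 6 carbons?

0

Tallying each carbon's bonds:
C1: 1C, 1H, 2N → 0 − 1 + 2 = +1
C2: 2C, 1H, 1Cl → 0 − 1 + 1 = 0
C3: 2C, 2N → 0 + 2 = +2
C4: 2C, 2H → 0 − 2 = -2
C5: 2C, 1H, 1F → 0 − 1 + 1 = 0
C6: 1C, 2H, 1I → 0 − 2 + 1 = -1
Sum = +1 + 0 + 2 − 2 + 0 − 1 = 0.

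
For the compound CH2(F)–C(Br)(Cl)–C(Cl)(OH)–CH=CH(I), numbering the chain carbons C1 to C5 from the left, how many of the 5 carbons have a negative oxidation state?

Tallying each carbon's bonds:
C1: 1C, 2H, 1F → 0 − 2 + 1 = -1
C2: 2C, 1Cl, 1Br → 0 + 1 + 1 = +2
C3: 2C, 1O, 1Cl → 0 + 1 + 1 = +2
C4: 3C, 1H → 0 − 1 = -1
C5: 2C, 1H, 1I → 0 − 1 + 1 = 0
2 carbons (C1, C4) meet the condition.

2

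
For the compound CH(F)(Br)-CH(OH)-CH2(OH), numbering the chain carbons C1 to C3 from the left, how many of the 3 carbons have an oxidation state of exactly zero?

Tallying each carbon's bonds:
C1: 1C, 1H, 1F, 1Br → 0 − 1 + 1 + 1 = +1
C2: 2C, 1H, 1O → 0 − 1 + 1 = 0
C3: 1C, 2H, 1O → 0 − 2 + 1 = -1
1 carbon (C2) meets the condition.

1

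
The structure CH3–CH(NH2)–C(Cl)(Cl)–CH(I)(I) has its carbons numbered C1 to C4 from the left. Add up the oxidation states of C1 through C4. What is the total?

Tallying each carbon's bonds:
C1: 1C, 3H → 0 − 3 = -3
C2: 2C, 1H, 1N → 0 − 1 + 1 = 0
C3: 2C, 2Cl → 0 + 2 = +2
C4: 1C, 1H, 2I → 0 − 1 + 2 = +1
Sum = -3 + 0 + 2 + 1 = 0.

0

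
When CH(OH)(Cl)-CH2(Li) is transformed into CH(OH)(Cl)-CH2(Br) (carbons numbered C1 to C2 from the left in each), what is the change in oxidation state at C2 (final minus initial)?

Before: C2 has 1 bond to C, 2 bonds to H, 1 bond to Li → oxidation state -3.
After: C2 has 1 bond to C, 2 bonds to H, 1 bond to Br → oxidation state -1.
Δ = -1 − (-3) = +2, so this is an oxidation at C2.

+2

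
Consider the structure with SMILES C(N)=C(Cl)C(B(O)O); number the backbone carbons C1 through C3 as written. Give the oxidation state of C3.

-3

Each bond to a more electronegative atom (O, N, halogen) counts +1, each bond to a less electronegative atom (H, metal, B, Si) counts −1, and each C–C bond counts 0.
C3 has one bond to C (0), one bond to B (-1), one bond to H (-1), one bond to H (-1).
Oxidation state = 0 − 1 − 1 − 1 = -3.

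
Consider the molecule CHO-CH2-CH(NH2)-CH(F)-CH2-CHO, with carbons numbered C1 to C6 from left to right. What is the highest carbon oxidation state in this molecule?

Count +1 for every bond to an atom more electronegative than carbon and −1 for every bond to one less electronegative; C–C bonds are 0. Tallying each carbon:
C1: 1C, 1H, 2O → 0 − 1 + 2 = +1
C2: 2C, 2H → 0 − 2 = -2
C3: 2C, 1H, 1N → 0 − 1 + 1 = 0
C4: 2C, 1H, 1F → 0 − 1 + 1 = 0
C5: 2C, 2H → 0 − 2 = -2
C6: 1C, 1H, 2O → 0 − 1 + 2 = +1
The highest value is +1.

+1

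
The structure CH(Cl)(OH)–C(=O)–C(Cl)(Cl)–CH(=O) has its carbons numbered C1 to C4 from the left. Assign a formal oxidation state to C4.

+1

C4 has one bond to C (0), a double bond to O (2×+1 = +2), one bond to H (-1).
Oxidation state = 0 + 2 − 1 = +1.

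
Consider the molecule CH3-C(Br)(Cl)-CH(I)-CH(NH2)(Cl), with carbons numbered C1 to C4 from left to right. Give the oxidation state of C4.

+1

C4 has one bond to C (0), one bond to H (-1), one bond to N (+1), one bond to Cl (+1).
Oxidation state = 0 − 1 + 1 + 1 = +1.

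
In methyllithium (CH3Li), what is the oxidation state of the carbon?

-4

Bonds to more-electronegative neighbours contribute +1 each, bonds to H or metals contribute −1 each, and C–C bonds contribute 0.
The carbon has one bond to H (-1), one bond to H (-1), one bond to H (-1), one bond to Li (-1).
Oxidation state = -1 − 1 − 1 − 1 = -4.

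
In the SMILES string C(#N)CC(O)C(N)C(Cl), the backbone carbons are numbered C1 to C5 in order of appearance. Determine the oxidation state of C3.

0

Bonds to more-electronegative neighbours contribute +1 each, bonds to H or metals contribute −1 each, and C–C bonds contribute 0.
C3 has one bond to C (0), one bond to C (0), one bond to H (-1), one bond to O (+1).
Oxidation state = 0 + 0 − 1 + 1 = 0.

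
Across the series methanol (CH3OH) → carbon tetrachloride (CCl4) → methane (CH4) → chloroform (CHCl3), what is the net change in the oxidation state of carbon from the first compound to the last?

+4

Carbon oxidation states along the series — methanol: -2, carbon tetrachloride: +4, methane: -4, chloroform: +2.
Net change = +2 − (-2) = +4.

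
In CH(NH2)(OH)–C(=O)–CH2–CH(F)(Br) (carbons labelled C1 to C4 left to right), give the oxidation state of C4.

+1

Assign +1 per bond to O/N/halogen, −1 per bond to H or an electropositive element, and 0 per bond to carbon.
C4 has one bond to C (0), one bond to H (-1), one bond to F (+1), one bond to Br (+1).
Oxidation state = 0 − 1 + 1 + 1 = +1.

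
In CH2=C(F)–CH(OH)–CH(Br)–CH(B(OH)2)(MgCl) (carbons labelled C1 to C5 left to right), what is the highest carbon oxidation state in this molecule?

Tallying each carbon's bonds:
C1: 2C, 2H → 0 − 2 = -2
C2: 3C, 1F → 0 + 1 = +1
C3: 2C, 1H, 1O → 0 − 1 + 1 = 0
C4: 2C, 1H, 1Br → 0 − 1 + 1 = 0
C5: 1C, 1H, 1Mg, 1B → 0 − 1 − 1 − 1 = -3
The highest value is +1.

+1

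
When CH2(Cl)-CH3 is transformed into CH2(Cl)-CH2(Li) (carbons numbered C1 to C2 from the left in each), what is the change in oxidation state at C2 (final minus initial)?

0

Before: C2 has 1 bond to C, 3 bonds to H → oxidation state -3.
After: C2 has 1 bond to C, 2 bonds to H, 1 bond to Li → oxidation state -3.
Δ = -3 − (-3) = 0, so no net redox change at C2.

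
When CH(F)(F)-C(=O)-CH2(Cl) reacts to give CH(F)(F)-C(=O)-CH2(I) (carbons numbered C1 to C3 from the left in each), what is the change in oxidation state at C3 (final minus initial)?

Before: C3 has 1 bond to C, 2 bonds to H, 1 bond to Cl → oxidation state -1.
After: C3 has 1 bond to C, 2 bonds to H, 1 bond to I → oxidation state -1.
Δ = -1 − (-1) = 0, so no net redox change at C3.

0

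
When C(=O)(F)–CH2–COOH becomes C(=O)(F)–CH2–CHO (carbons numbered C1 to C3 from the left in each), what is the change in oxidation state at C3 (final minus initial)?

Before: C3 has 1 bond to C, 3 bonds to O → oxidation state +3.
After: C3 has 1 bond to C, 1 bond to H, 2 bonds to O → oxidation state +1.
Δ = +1 − (+3) = -2, so this is a reduction at C3.

-2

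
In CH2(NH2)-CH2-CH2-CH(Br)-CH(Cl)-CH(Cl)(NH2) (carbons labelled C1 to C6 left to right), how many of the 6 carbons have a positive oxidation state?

1

Assign +1 per bond to O/N/halogen, −1 per bond to H or an electropositive element, and 0 per bond to carbon. Tallying each carbon:
C1: 1C, 2H, 1N → 0 − 2 + 1 = -1
C2: 2C, 2H → 0 − 2 = -2
C3: 2C, 2H → 0 − 2 = -2
C4: 2C, 1H, 1Br → 0 − 1 + 1 = 0
C5: 2C, 1H, 1Cl → 0 − 1 + 1 = 0
C6: 1C, 1H, 1N, 1Cl → 0 − 1 + 1 + 1 = +1
1 carbon (C6) meets the condition.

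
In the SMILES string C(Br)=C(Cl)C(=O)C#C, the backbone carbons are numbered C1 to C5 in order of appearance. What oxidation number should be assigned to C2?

C2 has a double bond to C (2×0 = 0), one bond to C (0), one bond to Cl (+1).
Oxidation state = 0 + 0 + 1 = +1.

+1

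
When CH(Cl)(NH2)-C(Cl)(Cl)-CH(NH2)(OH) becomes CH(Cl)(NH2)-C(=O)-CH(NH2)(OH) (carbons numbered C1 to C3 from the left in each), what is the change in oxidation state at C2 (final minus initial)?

0

Before: C2 has 2 bonds to C, 2 bonds to Cl → oxidation state +2.
After: C2 has 2 bonds to C, 2 bonds to O → oxidation state +2.
Δ = +2 − (+2) = 0, so no net redox change at C2.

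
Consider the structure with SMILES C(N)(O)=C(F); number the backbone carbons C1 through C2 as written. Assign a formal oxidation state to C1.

+2

C1 has a double bond to C (2×0 = 0), one bond to N (+1), one bond to O (+1).
Oxidation state = 0 + 1 + 1 = +2.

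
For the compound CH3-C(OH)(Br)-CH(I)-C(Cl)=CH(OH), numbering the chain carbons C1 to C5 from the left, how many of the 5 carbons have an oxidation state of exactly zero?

2

Each bond to a more electronegative atom (O, N, halogen) counts +1, each bond to a less electronegative atom (H, metal, B, Si) counts −1, and each C–C bond counts 0. Tallying each carbon:
C1: 1C, 3H → 0 − 3 = -3
C2: 2C, 1O, 1Br → 0 + 1 + 1 = +2
C3: 2C, 1H, 1I → 0 − 1 + 1 = 0
C4: 3C, 1Cl → 0 + 1 = +1
C5: 2C, 1H, 1O → 0 − 1 + 1 = 0
2 carbons (C3, C5) meet the condition.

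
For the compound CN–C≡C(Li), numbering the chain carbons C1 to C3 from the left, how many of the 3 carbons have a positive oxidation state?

Count +1 for every bond to an atom more electronegative than carbon and −1 for every bond to one less electronegative; C–C bonds are 0. Tallying each carbon:
C1: 1C, 3N → 0 + 3 = +3
C2: 4C → 0 = 0
C3: 3C, 1Li → 0 − 1 = -1
1 carbon (C1) meets the condition.

1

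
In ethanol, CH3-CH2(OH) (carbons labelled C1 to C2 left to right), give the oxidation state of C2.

C2 has one bond to H (-1), one bond to H (-1), one bond to O (+1), one bond to C (0).
Oxidation state = -1 − 1 + 1 + 0 = -1.

-1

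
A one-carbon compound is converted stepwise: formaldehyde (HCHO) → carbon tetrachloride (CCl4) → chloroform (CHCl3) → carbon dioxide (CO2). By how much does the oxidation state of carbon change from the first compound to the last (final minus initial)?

Carbon oxidation states along the series — formaldehyde: 0, carbon tetrachloride: +4, chloroform: +2, carbon dioxide: +4.
Net change = +4 − (0) = +4.

+4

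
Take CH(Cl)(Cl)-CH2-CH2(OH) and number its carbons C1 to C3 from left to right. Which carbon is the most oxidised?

C1

Each bond to a more electronegative atom (O, N, halogen) counts +1, each bond to a less electronegative atom (H, metal, B, Si) counts −1, and each C–C bond counts 0. Tallying each carbon:
C1: 1C, 1H, 2Cl → 0 − 1 + 2 = +1
C2: 2C, 2H → 0 − 2 = -2
C3: 1C, 2H, 1O → 0 − 2 + 1 = -1
The most oxidised carbon is C1 at +1.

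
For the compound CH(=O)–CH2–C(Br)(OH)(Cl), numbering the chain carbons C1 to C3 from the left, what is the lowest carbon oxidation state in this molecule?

-2

Assign +1 per bond to O/N/halogen, −1 per bond to H or an electropositive element, and 0 per bond to carbon. Tallying each carbon:
C1: 1C, 1H, 2O → 0 − 1 + 2 = +1
C2: 2C, 2H → 0 − 2 = -2
C3: 1C, 1O, 1Cl, 1Br → 0 + 1 + 1 + 1 = +3
The lowest value is -2.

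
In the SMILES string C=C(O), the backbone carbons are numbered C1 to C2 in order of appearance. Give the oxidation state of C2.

C2 has a double bond to C (2×0 = 0), one bond to O (+1), one bond to H (-1).
Oxidation state = 0 + 1 − 1 = 0.

0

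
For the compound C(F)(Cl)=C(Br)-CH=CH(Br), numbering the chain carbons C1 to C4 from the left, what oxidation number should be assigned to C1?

C1 has a double bond to C (2×0 = 0), one bond to F (+1), one bond to Cl (+1).
Oxidation state = 0 + 1 + 1 = +2.

+2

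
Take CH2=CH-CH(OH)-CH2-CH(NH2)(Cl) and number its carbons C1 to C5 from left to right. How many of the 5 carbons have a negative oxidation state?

Each bond to a more electronegative atom (O, N, halogen) counts +1, each bond to a less electronegative atom (H, metal, B, Si) counts −1, and each C–C bond counts 0. Tallying each carbon:
C1: 2C, 2H → 0 − 2 = -2
C2: 3C, 1H → 0 − 1 = -1
C3: 2C, 1H, 1O → 0 − 1 + 1 = 0
C4: 2C, 2H → 0 − 2 = -2
C5: 1C, 1H, 1N, 1Cl → 0 − 1 + 1 + 1 = +1
3 carbons (C1, C2, C4) meet the condition.

3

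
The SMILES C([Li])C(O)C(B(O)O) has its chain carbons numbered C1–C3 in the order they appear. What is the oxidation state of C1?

-3

C1 has one bond to C (0), one bond to Li (-1), one bond to H (-1), one bond to H (-1).
Oxidation state = 0 − 1 − 1 − 1 = -3.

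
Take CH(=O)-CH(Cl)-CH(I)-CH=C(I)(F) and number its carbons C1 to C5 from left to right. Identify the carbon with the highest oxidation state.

Assign +1 per bond to O/N/halogen, −1 per bond to H or an electropositive element, and 0 per bond to carbon. Tallying each carbon:
C1: 1C, 1H, 2O → 0 − 1 + 2 = +1
C2: 2C, 1H, 1Cl → 0 − 1 + 1 = 0
C3: 2C, 1H, 1I → 0 − 1 + 1 = 0
C4: 3C, 1H → 0 − 1 = -1
C5: 2C, 1F, 1I → 0 + 1 + 1 = +2
The most oxidised carbon is C5 at +2.

C5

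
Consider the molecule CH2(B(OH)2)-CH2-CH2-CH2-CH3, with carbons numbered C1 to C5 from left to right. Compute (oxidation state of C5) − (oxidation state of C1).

C5: 1C, 3H → 0 − 3 = -3
C1: 1C, 2H, 1B → 0 − 2 − 1 = -3
Difference: -3 − (-3) = 0.

0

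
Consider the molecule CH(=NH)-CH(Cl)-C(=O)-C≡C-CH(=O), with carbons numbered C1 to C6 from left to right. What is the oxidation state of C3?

C3 has one bond to C (0), one bond to C (0), a double bond to O (2×+1 = +2).
Oxidation state = 0 + 0 + 2 = +2.

+2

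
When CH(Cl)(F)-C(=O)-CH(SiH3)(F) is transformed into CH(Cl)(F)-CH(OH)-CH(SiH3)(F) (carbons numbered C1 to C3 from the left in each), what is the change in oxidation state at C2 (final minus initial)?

Before: C2 has 2 bonds to C, 2 bonds to O → oxidation state +2.
After: C2 has 2 bonds to C, 1 bond to H, 1 bond to O → oxidation state 0.
Δ = 0 − (+2) = -2, so this is a reduction at C2.

-2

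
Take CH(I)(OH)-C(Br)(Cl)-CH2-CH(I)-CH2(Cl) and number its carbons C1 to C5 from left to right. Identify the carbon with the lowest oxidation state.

C3

Tallying each carbon's bonds:
C1: 1C, 1H, 1O, 1I → 0 − 1 + 1 + 1 = +1
C2: 2C, 1Cl, 1Br → 0 + 1 + 1 = +2
C3: 2C, 2H → 0 − 2 = -2
C4: 2C, 1H, 1I → 0 − 1 + 1 = 0
C5: 1C, 2H, 1Cl → 0 − 2 + 1 = -1
The most reduced carbon is C3 at -2.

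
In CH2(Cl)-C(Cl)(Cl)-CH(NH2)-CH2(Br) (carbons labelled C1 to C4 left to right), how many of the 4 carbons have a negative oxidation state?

Bonds to more-electronegative neighbours contribute +1 each, bonds to H or metals contribute −1 each, and C–C bonds contribute 0. Tallying each carbon:
C1: 1C, 2H, 1Cl → 0 − 2 + 1 = -1
C2: 2C, 2Cl → 0 + 2 = +2
C3: 2C, 1H, 1N → 0 − 1 + 1 = 0
C4: 1C, 2H, 1Br → 0 − 2 + 1 = -1
2 carbons (C1, C4) meet the condition.

2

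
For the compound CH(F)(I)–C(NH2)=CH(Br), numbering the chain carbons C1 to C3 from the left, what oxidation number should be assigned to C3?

Count +1 for every bond to an atom more electronegative than carbon and −1 for every bond to one less electronegative; C–C bonds are 0.
C3 has a double bond to C (2×0 = 0), one bond to Br (+1), one bond to H (-1).
Oxidation state = 0 + 1 − 1 = 0.

0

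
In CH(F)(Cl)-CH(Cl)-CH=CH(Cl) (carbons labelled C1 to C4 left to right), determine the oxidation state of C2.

Each bond to a more electronegative atom (O, N, halogen) counts +1, each bond to a less electronegative atom (H, metal, B, Si) counts −1, and each C–C bond counts 0.
C2 has one bond to C (0), one bond to C (0), one bond to Cl (+1), one bond to H (-1).
Oxidation state = 0 + 0 + 1 − 1 = 0.

0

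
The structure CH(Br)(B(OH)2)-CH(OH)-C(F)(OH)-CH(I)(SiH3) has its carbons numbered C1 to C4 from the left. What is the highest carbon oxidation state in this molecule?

+2

Tallying each carbon's bonds:
C1: 1C, 1H, 1Br, 1B → 0 − 1 + 1 − 1 = -1
C2: 2C, 1H, 1O → 0 − 1 + 1 = 0
C3: 2C, 1O, 1F → 0 + 1 + 1 = +2
C4: 1C, 1H, 1I, 1Si → 0 − 1 + 1 − 1 = -1
The highest value is +2.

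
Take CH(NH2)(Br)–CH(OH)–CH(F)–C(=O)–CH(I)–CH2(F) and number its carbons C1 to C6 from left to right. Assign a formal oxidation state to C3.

C3 has one bond to C (0), one bond to C (0), one bond to F (+1), one bond to H (-1).
Oxidation state = 0 + 0 + 1 − 1 = 0.

0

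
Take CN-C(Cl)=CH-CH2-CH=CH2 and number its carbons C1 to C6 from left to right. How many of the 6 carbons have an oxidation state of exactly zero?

Bonds to more-electronegative neighbours contribute +1 each, bonds to H or metals contribute −1 each, and C–C bonds contribute 0. Tallying each carbon:
C1: 1C, 3N → 0 + 3 = +3
C2: 3C, 1Cl → 0 + 1 = +1
C3: 3C, 1H → 0 − 1 = -1
C4: 2C, 2H → 0 − 2 = -2
C5: 3C, 1H → 0 − 1 = -1
C6: 2C, 2H → 0 − 2 = -2
0 carbons meet the condition.

0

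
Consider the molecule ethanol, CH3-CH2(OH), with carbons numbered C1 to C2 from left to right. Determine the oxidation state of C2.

-1

Count +1 for every bond to an atom more electronegative than carbon and −1 for every bond to one less electronegative; C–C bonds are 0.
C2 has one bond to H (-1), one bond to H (-1), one bond to O (+1), one bond to C (0).
Oxidation state = -1 − 1 + 1 + 0 = -1.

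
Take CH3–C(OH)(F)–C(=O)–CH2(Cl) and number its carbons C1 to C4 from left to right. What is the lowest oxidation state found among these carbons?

Tallying each carbon's bonds:
C1: 1C, 3H → 0 − 3 = -3
C2: 2C, 1O, 1F → 0 + 1 + 1 = +2
C3: 2C, 2O → 0 + 2 = +2
C4: 1C, 2H, 1Cl → 0 − 2 + 1 = -1
The lowest value is -3.

-3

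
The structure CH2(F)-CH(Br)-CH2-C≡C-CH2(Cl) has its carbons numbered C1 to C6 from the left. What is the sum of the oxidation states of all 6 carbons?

-4

Tallying each carbon's bonds:
C1: 1C, 2H, 1F → 0 − 2 + 1 = -1
C2: 2C, 1H, 1Br → 0 − 1 + 1 = 0
C3: 2C, 2H → 0 − 2 = -2
C4: 4C → 0 = 0
C5: 4C → 0 = 0
C6: 1C, 2H, 1Cl → 0 − 2 + 1 = -1
Sum = -1 + 0 − 2 + 0 + 0 − 1 = -4.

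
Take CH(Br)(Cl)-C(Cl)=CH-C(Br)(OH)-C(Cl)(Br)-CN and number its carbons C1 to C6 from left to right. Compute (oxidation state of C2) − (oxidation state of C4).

C2: 3C, 1Cl → 0 + 1 = +1
C4: 2C, 1O, 1Br → 0 + 1 + 1 = +2
Difference: +1 − (+2) = -1.

-1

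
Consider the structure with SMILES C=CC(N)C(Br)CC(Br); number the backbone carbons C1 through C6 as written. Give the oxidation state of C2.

Count +1 for every bond to an atom more electronegative than carbon and −1 for every bond to one less electronegative; C–C bonds are 0.
C2 has a double bond to C (2×0 = 0), one bond to C (0), one bond to H (-1).
Oxidation state = 0 + 0 − 1 = -1.

-1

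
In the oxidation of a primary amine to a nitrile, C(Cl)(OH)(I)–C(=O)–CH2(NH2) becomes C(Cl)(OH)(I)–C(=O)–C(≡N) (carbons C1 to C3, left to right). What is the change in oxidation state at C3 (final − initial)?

Before: C3 has 1 bond to C, 2 bonds to H, 1 bond to N → oxidation state -1.
After: C3 has 1 bond to C, 3 bonds to N → oxidation state +3.
Δ = +3 − (-1) = +4, so this is an oxidation at C3.

+4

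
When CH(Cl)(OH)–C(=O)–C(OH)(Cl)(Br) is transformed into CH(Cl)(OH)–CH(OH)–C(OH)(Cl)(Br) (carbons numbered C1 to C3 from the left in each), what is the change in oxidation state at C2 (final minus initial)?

-2

Before: C2 has 2 bonds to C, 2 bonds to O → oxidation state +2.
After: C2 has 2 bonds to C, 1 bond to H, 1 bond to O → oxidation state 0.
Δ = 0 − (+2) = -2, so this is a reduction at C2.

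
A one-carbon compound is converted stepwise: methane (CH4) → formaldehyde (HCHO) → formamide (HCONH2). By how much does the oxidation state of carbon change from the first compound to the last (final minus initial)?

Carbon oxidation states along the series — methane: -4, formaldehyde: 0, formamide: +2.
Net change = +2 − (-4) = +6.

+6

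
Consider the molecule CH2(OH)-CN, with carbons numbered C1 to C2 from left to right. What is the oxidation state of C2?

C2 has one bond to C (0), a triple bond to N (3×+1 = +3).
Oxidation state = 0 + 3 = +3.

+3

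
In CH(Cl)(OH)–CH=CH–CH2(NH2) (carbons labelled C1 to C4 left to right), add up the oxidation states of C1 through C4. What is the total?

Tallying each carbon's bonds:
C1: 1C, 1H, 1O, 1Cl → 0 − 1 + 1 + 1 = +1
C2: 3C, 1H → 0 − 1 = -1
C3: 3C, 1H → 0 − 1 = -1
C4: 1C, 2H, 1N → 0 − 2 + 1 = -1
Sum = +1 − 1 − 1 − 1 = -2.

-2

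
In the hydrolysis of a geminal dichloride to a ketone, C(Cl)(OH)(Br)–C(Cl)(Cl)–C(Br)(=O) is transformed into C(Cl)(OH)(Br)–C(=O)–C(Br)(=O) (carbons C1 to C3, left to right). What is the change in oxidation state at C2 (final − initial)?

Before: C2 has 2 bonds to C, 2 bonds to Cl → oxidation state +2.
After: C2 has 2 bonds to C, 2 bonds to O → oxidation state +2.
Δ = +2 − (+2) = 0, so no net redox change at C2.

0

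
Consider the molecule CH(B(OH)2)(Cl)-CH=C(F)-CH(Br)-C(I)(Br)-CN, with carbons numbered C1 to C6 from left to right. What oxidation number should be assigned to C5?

Assign +1 per bond to O/N/halogen, −1 per bond to H or an electropositive element, and 0 per bond to carbon.
C5 has one bond to C (0), one bond to C (0), one bond to I (+1), one bond to Br (+1).
Oxidation state = 0 + 0 + 1 + 1 = +2.

+2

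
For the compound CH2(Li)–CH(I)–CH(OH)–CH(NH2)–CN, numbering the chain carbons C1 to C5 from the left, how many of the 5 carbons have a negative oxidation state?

Each bond to a more electronegative atom (O, N, halogen) counts +1, each bond to a less electronegative atom (H, metal, B, Si) counts −1, and each C–C bond counts 0. Tallying each carbon:
C1: 1C, 2H, 1Li → 0 − 2 − 1 = -3
C2: 2C, 1H, 1I → 0 − 1 + 1 = 0
C3: 2C, 1H, 1O → 0 − 1 + 1 = 0
C4: 2C, 1H, 1N → 0 − 1 + 1 = 0
C5: 1C, 3N → 0 + 3 = +3
1 carbon (C1) meets the condition.

1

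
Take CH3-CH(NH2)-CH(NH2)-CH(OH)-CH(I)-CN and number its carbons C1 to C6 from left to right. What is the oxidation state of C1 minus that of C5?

C1: 1C, 3H → 0 − 3 = -3
C5: 2C, 1H, 1I → 0 − 1 + 1 = 0
Difference: -3 − (0) = -3.

-3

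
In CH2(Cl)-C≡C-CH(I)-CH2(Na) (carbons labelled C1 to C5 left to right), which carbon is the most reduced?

C5

Tallying each carbon's bonds:
C1: 1C, 2H, 1Cl → 0 − 2 + 1 = -1
C2: 4C → 0 = 0
C3: 4C → 0 = 0
C4: 2C, 1H, 1I → 0 − 1 + 1 = 0
C5: 1C, 2H, 1Na → 0 − 2 − 1 = -3
The most reduced carbon is C5 at -3.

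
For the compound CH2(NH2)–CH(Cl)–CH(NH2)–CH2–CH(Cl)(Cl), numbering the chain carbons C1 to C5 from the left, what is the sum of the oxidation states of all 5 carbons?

Assign +1 per bond to O/N/halogen, −1 per bond to H or an electropositive element, and 0 per bond to carbon. Tallying each carbon:
C1: 1C, 2H, 1N → 0 − 2 + 1 = -1
C2: 2C, 1H, 1Cl → 0 − 1 + 1 = 0
C3: 2C, 1H, 1N → 0 − 1 + 1 = 0
C4: 2C, 2H → 0 − 2 = -2
C5: 1C, 1H, 2Cl → 0 − 1 + 2 = +1
Sum = -1 + 0 + 0 − 2 + 1 = -2.

-2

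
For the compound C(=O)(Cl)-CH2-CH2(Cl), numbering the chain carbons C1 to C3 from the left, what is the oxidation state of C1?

+3

C1 has one bond to C (0), a double bond to O (2×+1 = +2), one bond to Cl (+1).
Oxidation state = 0 + 2 + 1 = +3.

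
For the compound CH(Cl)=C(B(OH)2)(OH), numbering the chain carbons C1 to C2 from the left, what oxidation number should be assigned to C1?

Each bond to a more electronegative atom (O, N, halogen) counts +1, each bond to a less electronegative atom (H, metal, B, Si) counts −1, and each C–C bond counts 0.
C1 has a double bond to C (2×0 = 0), one bond to H (-1), one bond to Cl (+1).
Oxidation state = 0 − 1 + 1 = 0.

0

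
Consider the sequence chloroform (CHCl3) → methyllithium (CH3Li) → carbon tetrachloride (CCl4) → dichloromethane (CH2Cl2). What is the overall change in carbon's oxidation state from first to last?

-2

Carbon oxidation states along the series — chloroform: +2, methyllithium: -4, carbon tetrachloride: +4, dichloromethane: 0.
Net change = 0 − (+2) = -2.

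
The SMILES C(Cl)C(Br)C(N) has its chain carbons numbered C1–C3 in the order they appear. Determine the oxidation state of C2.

0

C2 has one bond to C (0), one bond to C (0), one bond to Br (+1), one bond to H (-1).
Oxidation state = 0 + 0 + 1 − 1 = 0.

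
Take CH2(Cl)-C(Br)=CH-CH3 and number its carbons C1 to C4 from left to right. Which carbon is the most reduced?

Tallying each carbon's bonds:
C1: 1C, 2H, 1Cl → 0 − 2 + 1 = -1
C2: 3C, 1Br → 0 + 1 = +1
C3: 3C, 1H → 0 − 1 = -1
C4: 1C, 3H → 0 − 3 = -3
The most reduced carbon is C4 at -3.

C4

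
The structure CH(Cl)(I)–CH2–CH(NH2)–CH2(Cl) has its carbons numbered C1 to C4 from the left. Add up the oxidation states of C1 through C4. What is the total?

-2

Bonds to more-electronegative neighbours contribute +1 each, bonds to H or metals contribute −1 each, and C–C bonds contribute 0. Tallying each carbon:
C1: 1C, 1H, 1Cl, 1I → 0 − 1 + 1 + 1 = +1
C2: 2C, 2H → 0 − 2 = -2
C3: 2C, 1H, 1N → 0 − 1 + 1 = 0
C4: 1C, 2H, 1Cl → 0 − 2 + 1 = -1
Sum = +1 − 2 + 0 − 1 = -2.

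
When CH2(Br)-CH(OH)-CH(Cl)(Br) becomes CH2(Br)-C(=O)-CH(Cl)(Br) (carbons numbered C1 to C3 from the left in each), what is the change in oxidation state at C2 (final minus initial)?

+2

Before: C2 has 2 bonds to C, 1 bond to H, 1 bond to O → oxidation state 0.
After: C2 has 2 bonds to C, 2 bonds to O → oxidation state +2.
Δ = +2 − (0) = +2, so this is an oxidation at C2.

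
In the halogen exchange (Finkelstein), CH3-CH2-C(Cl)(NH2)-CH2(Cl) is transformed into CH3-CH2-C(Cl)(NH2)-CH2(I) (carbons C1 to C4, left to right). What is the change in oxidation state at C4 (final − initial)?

0

Before: C4 has 1 bond to C, 2 bonds to H, 1 bond to Cl → oxidation state -1.
After: C4 has 1 bond to C, 2 bonds to H, 1 bond to I → oxidation state -1.
Δ = -1 − (-1) = 0, so no net redox change at C4.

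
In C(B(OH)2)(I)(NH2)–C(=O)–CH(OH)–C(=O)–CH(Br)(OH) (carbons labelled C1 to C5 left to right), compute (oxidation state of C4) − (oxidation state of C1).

C4: 2C, 2O → 0 + 2 = +2
C1: 1C, 1N, 1I, 1B → 0 + 1 + 1 − 1 = +1
Difference: +2 − (+1) = +1.

+1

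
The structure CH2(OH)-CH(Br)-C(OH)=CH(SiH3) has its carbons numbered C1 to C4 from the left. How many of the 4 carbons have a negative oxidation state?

Bonds to more-electronegative neighbours contribute +1 each, bonds to H or metals contribute −1 each, and C–C bonds contribute 0. Tallying each carbon:
C1: 1C, 2H, 1O → 0 − 2 + 1 = -1
C2: 2C, 1H, 1Br → 0 − 1 + 1 = 0
C3: 3C, 1O → 0 + 1 = +1
C4: 2C, 1H, 1Si → 0 − 1 − 1 = -2
2 carbons (C1, C4) meet the condition.

2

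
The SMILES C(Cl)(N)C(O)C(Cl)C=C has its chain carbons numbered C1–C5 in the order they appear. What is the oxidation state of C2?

C2 has one bond to C (0), one bond to C (0), one bond to O (+1), one bond to H (-1).
Oxidation state = 0 + 0 + 1 − 1 = 0.

0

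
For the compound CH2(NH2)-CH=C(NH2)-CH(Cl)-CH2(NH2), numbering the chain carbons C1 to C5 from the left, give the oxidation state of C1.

-1

Bonds to more-electronegative neighbours contribute +1 each, bonds to H or metals contribute −1 each, and C–C bonds contribute 0.
C1 has one bond to C (0), one bond to H (-1), one bond to N (+1), one bond to H (-1).
Oxidation state = 0 − 1 + 1 − 1 = -1.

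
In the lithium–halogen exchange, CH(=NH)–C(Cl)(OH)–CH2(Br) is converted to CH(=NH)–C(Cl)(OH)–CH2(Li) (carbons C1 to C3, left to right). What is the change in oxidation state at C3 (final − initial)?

-2

Before: C3 has 1 bond to C, 2 bonds to H, 1 bond to Br → oxidation state -1.
After: C3 has 1 bond to C, 2 bonds to H, 1 bond to Li → oxidation state -3.
Δ = -3 − (-1) = -2, so this is a reduction at C3.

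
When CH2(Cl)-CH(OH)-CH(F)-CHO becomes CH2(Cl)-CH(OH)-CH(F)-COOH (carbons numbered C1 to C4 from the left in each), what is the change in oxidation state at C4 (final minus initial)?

+2

Before: C4 has 1 bond to C, 1 bond to H, 2 bonds to O → oxidation state +1.
After: C4 has 1 bond to C, 3 bonds to O → oxidation state +3.
Δ = +3 − (+1) = +2, so this is an oxidation at C4.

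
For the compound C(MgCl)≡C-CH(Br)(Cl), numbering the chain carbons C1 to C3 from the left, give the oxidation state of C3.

C3 has one bond to C (0), one bond to H (-1), one bond to Br (+1), one bond to Cl (+1).
Oxidation state = 0 − 1 + 1 + 1 = +1.

+1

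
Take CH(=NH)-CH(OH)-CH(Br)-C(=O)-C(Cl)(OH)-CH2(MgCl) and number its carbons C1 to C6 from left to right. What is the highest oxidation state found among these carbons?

+2

Tallying each carbon's bonds:
C1: 1C, 1H, 2N → 0 − 1 + 2 = +1
C2: 2C, 1H, 1O → 0 − 1 + 1 = 0
C3: 2C, 1H, 1Br → 0 − 1 + 1 = 0
C4: 2C, 2O → 0 + 2 = +2
C5: 2C, 1O, 1Cl → 0 + 1 + 1 = +2
C6: 1C, 2H, 1Mg → 0 − 2 − 1 = -3
The highest value is +2.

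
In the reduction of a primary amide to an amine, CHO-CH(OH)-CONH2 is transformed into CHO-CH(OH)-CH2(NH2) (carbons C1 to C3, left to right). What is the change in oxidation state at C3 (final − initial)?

-4

Before: C3 has 1 bond to C, 2 bonds to O, 1 bond to N → oxidation state +3.
After: C3 has 1 bond to C, 2 bonds to H, 1 bond to N → oxidation state -1.
Δ = -1 − (+3) = -4, so this is a reduction at C3.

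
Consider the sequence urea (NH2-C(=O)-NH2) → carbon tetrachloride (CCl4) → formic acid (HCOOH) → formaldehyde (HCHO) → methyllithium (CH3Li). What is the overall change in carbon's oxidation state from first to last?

Carbon oxidation states along the series — urea: +4, carbon tetrachloride: +4, formic acid: +2, formaldehyde: 0, methyllithium: -4.
Net change = -4 − (+4) = -8.

-8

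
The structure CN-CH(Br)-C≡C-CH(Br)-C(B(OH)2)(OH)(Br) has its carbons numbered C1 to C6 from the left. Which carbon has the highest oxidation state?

Tallying each carbon's bonds:
C1: 1C, 3N → 0 + 3 = +3
C2: 2C, 1H, 1Br → 0 − 1 + 1 = 0
C3: 4C → 0 = 0
C4: 4C → 0 = 0
C5: 2C, 1H, 1Br → 0 − 1 + 1 = 0
C6: 1C, 1O, 1Br, 1B → 0 + 1 + 1 − 1 = +1
The most oxidised carbon is C1 at +3.

C1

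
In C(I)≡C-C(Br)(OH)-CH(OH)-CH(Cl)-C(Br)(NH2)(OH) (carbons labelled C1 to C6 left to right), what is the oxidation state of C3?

Bonds to more-electronegative neighbours contribute +1 each, bonds to H or metals contribute −1 each, and C–C bonds contribute 0.
C3 has one bond to C (0), one bond to C (0), one bond to Br (+1), one bond to O (+1).
Oxidation state = 0 + 0 + 1 + 1 = +2.

+2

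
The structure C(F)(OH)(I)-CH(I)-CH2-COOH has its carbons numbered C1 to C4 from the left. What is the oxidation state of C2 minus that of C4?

C2: 2C, 1H, 1I → 0 − 1 + 1 = 0
C4: 1C, 3O → 0 + 3 = +3
Difference: 0 − (+3) = -3.

-3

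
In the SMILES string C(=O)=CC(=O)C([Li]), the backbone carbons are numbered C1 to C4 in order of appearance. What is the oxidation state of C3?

+2

C3 has one bond to C (0), one bond to C (0), a double bond to O (2×+1 = +2).
Oxidation state = 0 + 0 + 2 = +2.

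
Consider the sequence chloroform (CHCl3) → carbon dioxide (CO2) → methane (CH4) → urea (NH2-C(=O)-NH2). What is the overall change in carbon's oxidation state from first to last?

+2

Carbon oxidation states along the series — chloroform: +2, carbon dioxide: +4, methane: -4, urea: +4.
Net change = +4 − (+2) = +2.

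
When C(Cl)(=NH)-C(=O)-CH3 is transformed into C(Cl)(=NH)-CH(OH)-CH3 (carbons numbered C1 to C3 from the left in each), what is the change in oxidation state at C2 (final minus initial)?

-2

Before: C2 has 2 bonds to C, 2 bonds to O → oxidation state +2.
After: C2 has 2 bonds to C, 1 bond to H, 1 bond to O → oxidation state 0.
Δ = 0 − (+2) = -2, so this is a reduction at C2.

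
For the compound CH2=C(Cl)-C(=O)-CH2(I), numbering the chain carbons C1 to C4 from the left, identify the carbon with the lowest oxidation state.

C1

Bonds to more-electronegative neighbours contribute +1 each, bonds to H or metals contribute −1 each, and C–C bonds contribute 0. Tallying each carbon:
C1: 2C, 2H → 0 − 2 = -2
C2: 3C, 1Cl → 0 + 1 = +1
C3: 2C, 2O → 0 + 2 = +2
C4: 1C, 2H, 1I → 0 − 2 + 1 = -1
The most reduced carbon is C1 at -2.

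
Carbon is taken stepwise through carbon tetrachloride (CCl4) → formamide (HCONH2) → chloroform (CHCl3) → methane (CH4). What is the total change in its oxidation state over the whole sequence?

-8

Carbon oxidation states along the series — carbon tetrachloride: +4, formamide: +2, chloroform: +2, methane: -4.
Net change = -4 − (+4) = -8.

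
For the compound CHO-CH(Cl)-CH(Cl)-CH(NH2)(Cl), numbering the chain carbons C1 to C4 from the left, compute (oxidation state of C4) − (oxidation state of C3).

C4: 1C, 1H, 1N, 1Cl → 0 − 1 + 1 + 1 = +1
C3: 2C, 1H, 1Cl → 0 − 1 + 1 = 0
Difference: +1 − (0) = +1.

+1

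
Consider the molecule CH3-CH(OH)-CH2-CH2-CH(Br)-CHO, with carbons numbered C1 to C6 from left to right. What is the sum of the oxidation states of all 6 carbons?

Each bond to a more electronegative atom (O, N, halogen) counts +1, each bond to a less electronegative atom (H, metal, B, Si) counts −1, and each C–C bond counts 0. Tallying each carbon:
C1: 1C, 3H → 0 − 3 = -3
C2: 2C, 1H, 1O → 0 − 1 + 1 = 0
C3: 2C, 2H → 0 − 2 = -2
C4: 2C, 2H → 0 − 2 = -2
C5: 2C, 1H, 1Br → 0 − 1 + 1 = 0
C6: 1C, 1H, 2O → 0 − 1 + 2 = +1
Sum = -3 + 0 − 2 − 2 + 0 + 1 = -6.

-6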